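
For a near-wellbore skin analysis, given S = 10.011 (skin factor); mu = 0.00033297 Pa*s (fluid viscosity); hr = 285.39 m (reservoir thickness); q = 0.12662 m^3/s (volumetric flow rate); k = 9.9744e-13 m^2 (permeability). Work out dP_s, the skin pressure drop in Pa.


dP_s = S * q * mu / (2*pi*k*hr) / 1000
dP_s = 10.011 * 0.12662 * 0.00033297 / (2*pi*9.9744e-13*285.39) / 1000
dP_s = 235.9823 kPa
Convert: 235.9823 kPa * 1000.0 = 2.3598e+05 Pa
dP_s = 2.3598e+05 Pa


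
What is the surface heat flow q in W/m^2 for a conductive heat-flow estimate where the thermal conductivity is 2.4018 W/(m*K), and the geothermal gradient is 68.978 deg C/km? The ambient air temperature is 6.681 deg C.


q = k * grad / 1000
q = 2.4018 * 68.978 / 1000
q = 0.16567 W/m^2


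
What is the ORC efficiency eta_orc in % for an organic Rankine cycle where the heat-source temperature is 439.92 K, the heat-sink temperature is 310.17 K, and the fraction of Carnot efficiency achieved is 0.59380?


eta_orc = (1 - Tc/Th) * f * 100
eta_orc = (1 - 310.17/439.92) * 0.59380 * 100
eta_orc = 17.514 %


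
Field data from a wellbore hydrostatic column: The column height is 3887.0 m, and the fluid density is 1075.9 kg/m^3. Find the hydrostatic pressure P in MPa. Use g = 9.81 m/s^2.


P = rho * g * h / 1e6
P = 1075.9 * 9.81 * 3887.0 / 1e6
P = 41.026 MPa


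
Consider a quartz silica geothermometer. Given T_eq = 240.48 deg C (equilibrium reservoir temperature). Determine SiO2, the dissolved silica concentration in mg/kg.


SiO2 = 10^(5.19 - 1309/(T_eq + 273.15))
SiO2 = 10^(5.19 - 1309/(240.48 + 273.15))
SiO2 = 438.00 mg/kg


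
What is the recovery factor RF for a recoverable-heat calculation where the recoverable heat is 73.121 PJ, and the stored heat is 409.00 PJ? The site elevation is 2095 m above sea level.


RF = Q_rec / Q_s
RF = 73.121 / 409.00
RF = 0.17878


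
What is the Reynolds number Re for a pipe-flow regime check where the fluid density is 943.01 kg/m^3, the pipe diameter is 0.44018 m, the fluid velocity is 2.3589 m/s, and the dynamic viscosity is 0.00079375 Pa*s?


Re = rho * vel * D / mu
Re = 943.01 * 2.3589 * 0.44018 / 0.00079375
Re = 1.2336e+06


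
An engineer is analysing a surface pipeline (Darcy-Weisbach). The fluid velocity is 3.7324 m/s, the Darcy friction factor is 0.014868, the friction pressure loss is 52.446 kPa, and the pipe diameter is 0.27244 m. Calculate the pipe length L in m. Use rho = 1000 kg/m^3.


L = dP*1000*D / (f*rho*vel^2/2)
L = 52.446*1000*0.27244 / (0.014868*1000*3.7324^2/2)
L = 137.97 m


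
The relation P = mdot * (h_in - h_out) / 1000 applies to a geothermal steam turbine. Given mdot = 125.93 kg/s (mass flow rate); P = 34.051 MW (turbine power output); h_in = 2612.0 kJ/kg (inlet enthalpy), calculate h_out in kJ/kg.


h_out = h_in - P * 1000 / mdot
h_out = 2612.0 - 34.051 * 1000 / 125.93
h_out = 2341.6 kJ/kg


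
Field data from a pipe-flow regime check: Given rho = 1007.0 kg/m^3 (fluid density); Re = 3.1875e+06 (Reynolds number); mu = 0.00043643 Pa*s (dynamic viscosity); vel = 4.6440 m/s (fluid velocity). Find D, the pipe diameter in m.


D = Re * mu / (rho * vel)
D = 3.1875e+06 * 0.00043643 / (1007.0 * 4.6440)
D = 0.29747 m


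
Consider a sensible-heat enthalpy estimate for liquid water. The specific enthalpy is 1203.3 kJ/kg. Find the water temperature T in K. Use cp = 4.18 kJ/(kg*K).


T = h / cp
T = 1203.3 / 4.18
T = 287.8708 deg C
Convert to K: 287.8708 + 273.15 = 561.02 K
T = 561.02 K


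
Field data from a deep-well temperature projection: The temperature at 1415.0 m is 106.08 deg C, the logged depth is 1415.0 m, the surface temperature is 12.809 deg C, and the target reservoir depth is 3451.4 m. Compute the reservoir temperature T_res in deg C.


Step 1: grad = (T_d1 - T_surf)/d1 * 1000 = (106.08 - 12.809)/1415.0 * 1000 = 65.91590 deg C/km
Step 2: T_res = T_surf + grad*d2/1000 = 12.809 + 65.91590*3451.4/1000 = 240.31 deg C
T_res = 240.31 deg C


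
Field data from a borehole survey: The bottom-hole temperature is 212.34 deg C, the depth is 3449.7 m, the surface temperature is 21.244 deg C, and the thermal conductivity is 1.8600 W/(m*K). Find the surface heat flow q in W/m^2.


Step 1: grad = (T_d - T_surf)/d * 1000 = (212.34 - 21.244)/3449.7 * 1000 = 55.39496 deg C/km
Step 2: q = k * grad / 1000 = 1.86 * 55.39496 / 1000 = 0.10303 W/m^2
q = 0.10303 W/m^2


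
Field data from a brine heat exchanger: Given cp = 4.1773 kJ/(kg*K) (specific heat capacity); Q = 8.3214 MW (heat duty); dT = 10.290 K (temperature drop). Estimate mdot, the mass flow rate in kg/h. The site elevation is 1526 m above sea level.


mdot = Q * 1000 / (cp * dT)
mdot = 8.3214 * 1000 / (4.1773 * 10.290)
mdot = 193.5911 kg/s
Convert: 193.5911 kg/s * 3600.0 = 6.9693e+05 kg/h
mdot = 6.9693e+05 kg/h


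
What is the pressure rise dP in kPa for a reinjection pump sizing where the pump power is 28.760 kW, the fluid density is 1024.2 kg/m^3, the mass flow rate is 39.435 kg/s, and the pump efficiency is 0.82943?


dP = P_pump * rho * eta / mdot
dP = 28.760 * 1024.2 * 0.82943 / 39.435
dP = 619.54 kPa


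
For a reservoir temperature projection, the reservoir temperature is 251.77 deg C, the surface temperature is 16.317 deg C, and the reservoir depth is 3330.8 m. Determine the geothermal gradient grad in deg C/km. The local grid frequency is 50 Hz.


grad = (T_res - T_surf) / d * 1000
grad = (251.77 - 16.317) / 3330.8 * 1000
grad = 70.690 deg C/km


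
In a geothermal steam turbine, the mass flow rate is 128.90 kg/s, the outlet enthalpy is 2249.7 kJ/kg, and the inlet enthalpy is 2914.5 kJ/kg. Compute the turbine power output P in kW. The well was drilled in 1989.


P = mdot * (h_in - h_out) / 1000
P = 128.90 * (2914.5 - 2249.7) / 1000
P = 85.69272 MW
Convert: 85.69272 MW * 1000.0 = 85693 kW
P = 85693 kW


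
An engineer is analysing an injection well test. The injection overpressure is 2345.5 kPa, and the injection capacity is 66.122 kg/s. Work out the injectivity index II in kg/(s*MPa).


II = mdot * 1000 / dP
II = 66.122 * 1000 / 2345.5
II = 28.191 kg/(s*MPa)


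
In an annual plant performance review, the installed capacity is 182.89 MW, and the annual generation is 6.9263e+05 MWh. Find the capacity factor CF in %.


CF = E_a / (cap * 8760) * 100
CF = 6.9263e+05 / (182.89 * 8760) * 100
CF = 43.232 %


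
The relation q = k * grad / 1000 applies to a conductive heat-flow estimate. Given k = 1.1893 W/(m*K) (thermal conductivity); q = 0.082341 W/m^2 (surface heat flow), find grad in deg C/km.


grad = q * 1000 / k
grad = 0.082341 * 1000 / 1.1893
grad = 69.235 deg C/km


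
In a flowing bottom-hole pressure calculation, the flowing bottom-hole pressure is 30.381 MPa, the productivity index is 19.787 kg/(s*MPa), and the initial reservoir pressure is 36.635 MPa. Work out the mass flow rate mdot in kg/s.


mdot = (P_i - P_wf) * PI
mdot = (36.635 - 30.381) * 19.787
mdot = 123.75 kg/s


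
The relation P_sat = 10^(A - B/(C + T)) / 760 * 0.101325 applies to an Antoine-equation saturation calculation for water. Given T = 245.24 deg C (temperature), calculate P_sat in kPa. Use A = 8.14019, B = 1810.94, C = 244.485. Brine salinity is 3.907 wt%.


P_sat = 10^(A - B/(C + T)) / 760 * 0.101325
P_sat = 10^(8.14019 - 1810.94/(244.485 + 245.24)) / 760 * 0.101325
P_sat = 3.691661 MPa
Convert: 3.691661 MPa * 1000.0 = 3691.7 kPa
P_sat = 3691.7 kPa


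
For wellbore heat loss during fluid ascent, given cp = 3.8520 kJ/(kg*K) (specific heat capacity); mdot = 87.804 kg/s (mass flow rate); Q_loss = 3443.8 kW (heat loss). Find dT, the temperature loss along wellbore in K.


dT = Q_loss / (mdot * cp)
dT = 3443.8 / (87.804 * 3.8520)
dT = 10.182 K


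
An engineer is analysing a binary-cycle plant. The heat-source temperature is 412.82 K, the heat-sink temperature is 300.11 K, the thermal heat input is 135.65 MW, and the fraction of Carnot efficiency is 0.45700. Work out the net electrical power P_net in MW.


Step 1: eta = (1 - Tc/Th)*f = (1 - 300.11/412.82)*0.457 = 0.1247722
Step 2: P_net = eta * Q_in = 0.1247722 * 135.65 = 16.925 MW
P_net = 16.925 MW


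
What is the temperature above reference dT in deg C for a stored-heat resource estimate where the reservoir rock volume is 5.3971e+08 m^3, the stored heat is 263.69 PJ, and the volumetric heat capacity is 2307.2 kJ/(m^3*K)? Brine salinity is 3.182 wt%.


dT = Q_s * 1e12 / (Vr * rhoc)
dT = 263.69 * 1e12 / (5.3971e+08 * 2307.2)
dT = 211.7620 K
Convert (temperature difference, 1 K = 1 deg C): 211.7620 K = 211.7620 deg C
dT = 211.76 deg C


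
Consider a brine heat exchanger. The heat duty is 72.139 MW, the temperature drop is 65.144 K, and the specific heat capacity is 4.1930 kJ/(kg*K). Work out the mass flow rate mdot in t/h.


mdot = Q * 1000 / (cp * dT)
mdot = 72.139 * 1000 / (4.1930 * 65.144)
mdot = 264.1015 kg/s
Convert: 264.1015 kg/s * 3.6 = 950.77 t/h
mdot = 950.77 t/h


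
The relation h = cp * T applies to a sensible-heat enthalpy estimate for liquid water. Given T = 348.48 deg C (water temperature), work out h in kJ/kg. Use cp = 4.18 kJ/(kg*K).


h = cp * T
h = 4.18 * 348.48
h = 1456.6 kJ/kg


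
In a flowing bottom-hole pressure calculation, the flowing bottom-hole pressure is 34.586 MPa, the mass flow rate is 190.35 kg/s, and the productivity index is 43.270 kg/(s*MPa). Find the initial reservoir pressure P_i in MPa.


P_i = P_wf + mdot / PI
P_i = 34.586 + 190.35 / 43.270
P_i = 38.985 MPa


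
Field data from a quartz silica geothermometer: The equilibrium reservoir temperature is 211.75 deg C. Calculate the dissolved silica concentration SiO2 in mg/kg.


SiO2 = 10^(5.19 - 1309/(T_eq + 273.15))
SiO2 = 10^(5.19 - 1309/(211.75 + 273.15))
SiO2 = 309.37 mg/kg


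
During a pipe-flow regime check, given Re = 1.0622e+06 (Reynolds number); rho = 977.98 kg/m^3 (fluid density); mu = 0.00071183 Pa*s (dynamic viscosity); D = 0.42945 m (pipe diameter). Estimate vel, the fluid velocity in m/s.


vel = Re * mu / (rho * D)
vel = 1.0622e+06 * 0.00071183 / (977.98 * 0.42945)
vel = 1.8003 m/s


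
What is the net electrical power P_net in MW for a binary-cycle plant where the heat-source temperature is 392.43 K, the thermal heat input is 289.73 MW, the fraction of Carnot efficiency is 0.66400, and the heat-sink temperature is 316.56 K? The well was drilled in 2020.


Step 1: eta = (1 - Tc/Th)*f = (1 - 316.56/392.43)*0.664 = 0.1283737
Step 2: P_net = eta * Q_in = 0.1283737 * 289.73 = 37.194 MW
P_net = 37.194 MW


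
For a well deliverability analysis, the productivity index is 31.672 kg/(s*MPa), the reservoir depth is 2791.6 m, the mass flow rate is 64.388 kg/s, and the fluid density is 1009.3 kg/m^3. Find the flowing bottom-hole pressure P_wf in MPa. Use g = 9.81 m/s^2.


Step 1: P_i = rho*g*h/1e6 = 1009.3*9.81*2791.6/1e6 = 27.64028 MPa
Step 2: P_wf = P_i - mdot/PI = 27.64028 - 64.388/31.672 = 25.607 MPa
P_wf = 25.607 MPa


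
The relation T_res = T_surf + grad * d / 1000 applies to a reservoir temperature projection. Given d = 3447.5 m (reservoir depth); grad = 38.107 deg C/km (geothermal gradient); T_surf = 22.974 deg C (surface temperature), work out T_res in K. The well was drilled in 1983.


T_res = T_surf + grad * d / 1000
T_res = 22.974 + 38.107 * 3447.5 / 1000
T_res = 154.3479 deg C
Convert to K: 154.3479 + 273.15 = 427.50 K
T_res = 427.50 K


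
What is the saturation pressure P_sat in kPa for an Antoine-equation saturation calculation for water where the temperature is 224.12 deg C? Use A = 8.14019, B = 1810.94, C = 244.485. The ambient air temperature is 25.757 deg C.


P_sat = 10^(A - B/(C + T)) / 760 * 0.101325
P_sat = 10^(8.14019 - 1810.94/(244.485 + 224.12)) / 760 * 0.101325
P_sat = 2.515121 MPa
Convert: 2.515121 MPa * 1000.0 = 2515.1 kPa
P_sat = 2515.1 kPa


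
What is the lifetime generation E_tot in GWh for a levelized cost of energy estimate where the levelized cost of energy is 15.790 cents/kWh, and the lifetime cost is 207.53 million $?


E_tot = C_tot / LCOE * 100
E_tot = 207.53 / 15.790 * 100
E_tot = 1314.3 GWh


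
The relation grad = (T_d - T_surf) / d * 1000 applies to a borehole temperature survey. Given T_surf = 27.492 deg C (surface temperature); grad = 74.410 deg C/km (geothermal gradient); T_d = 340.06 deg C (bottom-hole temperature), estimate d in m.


d = (T_d - T_surf) / grad * 1000
d = (340.06 - 27.492) / 74.410 * 1000
d = 4200.6 m


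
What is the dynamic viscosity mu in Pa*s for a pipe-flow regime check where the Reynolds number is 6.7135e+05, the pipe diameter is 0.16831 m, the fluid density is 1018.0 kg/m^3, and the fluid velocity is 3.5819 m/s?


mu = rho * vel * D / Re
mu = 1018.0 * 3.5819 * 0.16831 / 6.7135e+05
mu = 0.00091416 Pa*s


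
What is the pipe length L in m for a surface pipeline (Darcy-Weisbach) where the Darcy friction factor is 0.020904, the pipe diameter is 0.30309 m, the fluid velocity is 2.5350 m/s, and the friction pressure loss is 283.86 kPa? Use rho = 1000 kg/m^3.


L = dP*1000*D / (f*rho*vel^2/2)
L = 283.86*1000*0.30309 / (0.020904*1000*2.5350^2/2)
L = 1280.9 m


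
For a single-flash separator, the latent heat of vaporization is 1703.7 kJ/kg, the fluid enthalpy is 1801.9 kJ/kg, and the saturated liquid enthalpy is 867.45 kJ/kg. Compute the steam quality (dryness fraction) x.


x = (h - hf) / hfg
x = (1801.9 - 867.45) / 1703.7
x = 0.54848


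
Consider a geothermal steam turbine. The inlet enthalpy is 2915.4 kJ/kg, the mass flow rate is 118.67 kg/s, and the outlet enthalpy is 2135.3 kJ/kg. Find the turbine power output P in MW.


P = mdot * (h_in - h_out) / 1000
P = 118.67 * (2915.4 - 2135.3) / 1000
P = 92.574 MW


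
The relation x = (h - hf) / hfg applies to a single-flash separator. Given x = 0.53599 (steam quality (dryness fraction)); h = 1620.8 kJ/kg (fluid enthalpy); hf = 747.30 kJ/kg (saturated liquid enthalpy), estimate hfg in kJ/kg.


hfg = (h - hf) / x
hfg = (1620.8 - 747.30) / 0.53599
hfg = 1629.7 kJ/kg


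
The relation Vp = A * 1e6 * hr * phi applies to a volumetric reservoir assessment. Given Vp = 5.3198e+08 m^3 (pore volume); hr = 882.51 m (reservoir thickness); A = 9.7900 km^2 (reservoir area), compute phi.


phi = Vp / (A * 1e6 * hr)
phi = 5.3198e+08 / (9.7900 * 1e6 * 882.51)
phi = 0.061573


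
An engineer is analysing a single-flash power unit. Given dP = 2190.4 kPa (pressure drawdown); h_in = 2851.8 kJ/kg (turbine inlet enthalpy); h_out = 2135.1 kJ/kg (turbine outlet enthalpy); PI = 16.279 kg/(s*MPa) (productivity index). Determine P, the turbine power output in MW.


Step 1: mdot = PI * dP / 1000 = 16.279 * 2190.4 / 1000 = 35.65752 kg/s
Step 2: P = mdot*(h_in - h_out)/1000 = 35.65752*(2851.8 - 2135.1)/1000 = 25.556 MW
P = 25.556 MW


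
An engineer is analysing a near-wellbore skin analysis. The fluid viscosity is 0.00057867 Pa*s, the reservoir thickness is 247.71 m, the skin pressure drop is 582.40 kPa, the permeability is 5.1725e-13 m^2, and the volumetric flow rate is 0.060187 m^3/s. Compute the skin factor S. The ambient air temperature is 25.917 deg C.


S = dP_s * 1000 * 2*pi*k*hr / (q*mu)
S = 582.40 * 1000 * 2*pi*5.1725e-13*247.71 / (0.060187*0.00057867)
S = 13.462


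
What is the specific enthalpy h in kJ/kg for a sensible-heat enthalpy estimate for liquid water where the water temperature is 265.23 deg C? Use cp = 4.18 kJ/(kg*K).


h = cp * T
h = 4.18 * 265.23
h = 1108.7 kJ/kg


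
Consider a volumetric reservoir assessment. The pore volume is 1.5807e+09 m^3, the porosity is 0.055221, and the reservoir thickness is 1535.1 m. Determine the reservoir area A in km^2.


A = Vp / (1e6 * hr * phi)
A = 1.5807e+09 / (1e6 * 1535.1 * 0.055221)
A = 18.647 km^2


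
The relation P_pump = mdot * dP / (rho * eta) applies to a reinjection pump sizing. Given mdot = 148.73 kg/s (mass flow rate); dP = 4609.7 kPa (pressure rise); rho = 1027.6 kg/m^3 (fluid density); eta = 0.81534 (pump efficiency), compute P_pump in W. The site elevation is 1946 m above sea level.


P_pump = mdot * dP / (rho * eta)
P_pump = 148.73 * 4609.7 / (1027.6 * 0.81534)
P_pump = 818.2922 kW
Convert: 818.2922 kW * 1000.0 = 8.1829e+05 W
P_pump = 8.1829e+05 W


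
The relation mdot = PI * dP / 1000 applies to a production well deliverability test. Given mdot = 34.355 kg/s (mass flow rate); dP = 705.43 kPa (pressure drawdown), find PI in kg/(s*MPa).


PI = mdot * 1000 / dP
PI = 34.355 * 1000 / 705.43
PI = 48.701 kg/(s*MPa)


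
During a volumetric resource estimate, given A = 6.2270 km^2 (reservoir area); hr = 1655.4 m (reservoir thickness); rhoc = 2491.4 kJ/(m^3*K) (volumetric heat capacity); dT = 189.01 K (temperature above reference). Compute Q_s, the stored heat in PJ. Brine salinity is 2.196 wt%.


Step 1: Vr = A*1e6*hr = 6.227*1e6*1655.4 = 1.030818e+10 m^3
Step 2: Q_s = Vr*rhoc*dT/1e12 = 1.030818e+10*2491.4*189.01/1e12 = 4854.1 PJ
Q_s = 4854.1 PJ


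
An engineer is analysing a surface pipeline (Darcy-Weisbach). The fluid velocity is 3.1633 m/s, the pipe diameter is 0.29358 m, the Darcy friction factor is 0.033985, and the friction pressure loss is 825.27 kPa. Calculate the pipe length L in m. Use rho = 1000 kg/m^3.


L = dP*1000*D / (f*rho*vel^2/2)
L = 825.27*1000*0.29358 / (0.033985*1000*3.1633^2/2)
L = 1424.9 m


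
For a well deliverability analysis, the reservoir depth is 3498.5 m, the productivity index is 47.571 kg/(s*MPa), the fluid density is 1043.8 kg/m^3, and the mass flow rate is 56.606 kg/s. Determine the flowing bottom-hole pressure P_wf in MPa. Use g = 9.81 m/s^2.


Step 1: P_i = rho*g*h/1e6 = 1043.8*9.81*3498.5/1e6 = 35.82351 MPa
Step 2: P_wf = P_i - mdot/PI = 35.82351 - 56.606/47.571 = 34.634 MPa
P_wf = 34.634 MPa


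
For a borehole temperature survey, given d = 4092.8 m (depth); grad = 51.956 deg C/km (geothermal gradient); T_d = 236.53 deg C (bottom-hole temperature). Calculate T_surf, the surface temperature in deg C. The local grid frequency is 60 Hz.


T_surf = T_d - grad * d / 1000
T_surf = 236.53 - 51.956 * 4092.8 / 1000
T_surf = 23.884 deg C


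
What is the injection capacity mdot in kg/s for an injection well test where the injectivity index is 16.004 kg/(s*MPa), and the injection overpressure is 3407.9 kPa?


mdot = II * dP / 1000
mdot = 16.004 * 3407.9 / 1000
mdot = 54.540 kg/s


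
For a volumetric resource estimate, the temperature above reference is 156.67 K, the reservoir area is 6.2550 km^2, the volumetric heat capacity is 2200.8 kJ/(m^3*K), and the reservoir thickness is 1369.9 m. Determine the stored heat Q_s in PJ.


Step 1: Vr = A*1e6*hr = 6.255*1e6*1369.9 = 8.568725e+09 m^3
Step 2: Q_s = Vr*rhoc*dT/1e12 = 8.568725e+09*2200.8*156.67/1e12 = 2954.5 PJ
Q_s = 2954.5 PJ


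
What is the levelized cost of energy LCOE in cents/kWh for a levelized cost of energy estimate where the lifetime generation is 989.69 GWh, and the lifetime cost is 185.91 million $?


LCOE = C_tot / E_tot * 100
LCOE = 185.91 / 989.69 * 100
LCOE = 18.785 cents/kWh


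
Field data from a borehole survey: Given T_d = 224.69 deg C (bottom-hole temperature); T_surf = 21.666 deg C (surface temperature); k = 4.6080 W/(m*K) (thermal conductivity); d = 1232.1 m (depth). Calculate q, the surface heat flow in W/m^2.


Step 1: grad = (T_d - T_surf)/d * 1000 = (224.69 - 21.666)/1232.1 * 1000 = 164.7788 deg C/km
Step 2: q = k * grad / 1000 = 4.608 * 164.7788 / 1000 = 0.75930 W/m^2
q = 0.75930 W/m^2


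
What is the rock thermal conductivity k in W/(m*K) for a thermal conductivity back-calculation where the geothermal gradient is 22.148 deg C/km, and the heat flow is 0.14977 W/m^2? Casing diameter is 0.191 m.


k = q / (grad / 1000)
k = 0.14977 / (22.148 / 1000)
k = 6.7622 W/(m*K)


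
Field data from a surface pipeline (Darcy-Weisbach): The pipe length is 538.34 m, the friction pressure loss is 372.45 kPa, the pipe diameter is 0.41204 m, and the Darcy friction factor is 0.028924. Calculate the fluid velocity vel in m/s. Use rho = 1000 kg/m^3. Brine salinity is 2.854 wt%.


vel = sqrt(dP*1000*2*D / (f*L*rho))
vel = sqrt(372.45*1000*2*0.41204 / (0.028924*538.34*1000))
vel = 4.4398 m/s


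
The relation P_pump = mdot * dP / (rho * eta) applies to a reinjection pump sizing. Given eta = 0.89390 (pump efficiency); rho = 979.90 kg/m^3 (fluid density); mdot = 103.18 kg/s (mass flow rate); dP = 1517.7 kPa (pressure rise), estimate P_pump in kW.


P_pump = mdot * dP / (rho * eta)
P_pump = 103.18 * 1517.7 / (979.90 * 0.89390)
P_pump = 178.78 kW


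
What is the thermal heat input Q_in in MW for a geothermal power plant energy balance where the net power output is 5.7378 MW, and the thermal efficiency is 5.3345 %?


Q_in = W_net / (eta / 100)
Q_in = 5.7378 / (5.3345 / 100)
Q_in = 107.56 MW


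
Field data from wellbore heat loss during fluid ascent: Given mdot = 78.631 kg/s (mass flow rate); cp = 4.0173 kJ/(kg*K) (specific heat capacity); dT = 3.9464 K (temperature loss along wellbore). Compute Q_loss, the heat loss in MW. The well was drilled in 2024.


Q_loss = mdot * cp * dT
Q_loss = 78.631 * 4.0173 * 3.9464
Q_loss = 1246.606 kW
Convert: 1246.606 kW * 0.001 = 1.2466 MW
Q_loss = 1.2466 MW


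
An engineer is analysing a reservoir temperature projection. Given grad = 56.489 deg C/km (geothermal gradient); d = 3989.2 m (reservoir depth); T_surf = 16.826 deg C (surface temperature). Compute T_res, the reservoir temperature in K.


T_res = T_surf + grad * d / 1000
T_res = 16.826 + 56.489 * 3989.2 / 1000
T_res = 242.1719 deg C
Convert to K: 242.1719 + 273.15 = 515.32 K
T_res = 515.32 K


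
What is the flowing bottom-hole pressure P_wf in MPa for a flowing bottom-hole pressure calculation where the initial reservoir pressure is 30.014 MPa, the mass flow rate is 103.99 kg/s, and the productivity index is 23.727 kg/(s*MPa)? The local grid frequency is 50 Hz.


P_wf = P_i - mdot / PI
P_wf = 30.014 - 103.99 / 23.727
P_wf = 25.631 MPa


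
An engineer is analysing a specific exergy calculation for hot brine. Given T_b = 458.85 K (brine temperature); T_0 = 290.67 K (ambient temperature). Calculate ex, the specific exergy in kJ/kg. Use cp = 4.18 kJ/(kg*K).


ex = cp * ((T_b - T_0) - T_0 * ln(T_b/T_0))
ex = 4.18 * ((458.85 - 290.67) - 290.67 * ln(458.85/290.67))
ex = 148.30 kJ/kg


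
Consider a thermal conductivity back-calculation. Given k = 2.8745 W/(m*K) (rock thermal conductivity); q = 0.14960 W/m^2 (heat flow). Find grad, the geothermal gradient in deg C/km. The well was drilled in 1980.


grad = q / k * 1000
grad = 0.14960 / 2.8745 * 1000
grad = 52.044 deg C/km


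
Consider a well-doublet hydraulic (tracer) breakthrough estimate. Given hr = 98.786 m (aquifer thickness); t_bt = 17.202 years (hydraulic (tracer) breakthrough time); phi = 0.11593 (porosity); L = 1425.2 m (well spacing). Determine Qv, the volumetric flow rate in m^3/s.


Qv = pi*hr*phi*L^2 / (3*t_bt*365.25*86400)
Qv = pi*98.786*0.11593*1425.2^2 / (3*17.202*365.25*86400)
Qv = 0.044873 m^3/s


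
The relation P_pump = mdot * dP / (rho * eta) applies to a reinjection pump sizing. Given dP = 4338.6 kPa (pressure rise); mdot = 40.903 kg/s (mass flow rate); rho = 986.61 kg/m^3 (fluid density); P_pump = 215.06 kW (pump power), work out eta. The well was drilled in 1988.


eta = mdot * dP / (rho * P_pump)
eta = 40.903 * 4338.6 / (986.61 * 215.06)
eta = 0.83637


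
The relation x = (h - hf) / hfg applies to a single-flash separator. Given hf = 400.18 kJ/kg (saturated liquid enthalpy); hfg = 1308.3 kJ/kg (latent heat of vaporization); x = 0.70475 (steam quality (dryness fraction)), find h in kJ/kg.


h = hf + x * hfg
h = 400.18 + 0.70475 * 1308.3
h = 1322.2 kJ/kg


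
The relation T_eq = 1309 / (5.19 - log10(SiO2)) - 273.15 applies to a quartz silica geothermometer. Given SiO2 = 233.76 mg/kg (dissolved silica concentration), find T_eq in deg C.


T_eq = 1309 / (5.19 - log10(SiO2)) - 273.15
T_eq = 1309 / (5.19 - log10(233.76)) - 273.15
T_eq = 190.83 deg C


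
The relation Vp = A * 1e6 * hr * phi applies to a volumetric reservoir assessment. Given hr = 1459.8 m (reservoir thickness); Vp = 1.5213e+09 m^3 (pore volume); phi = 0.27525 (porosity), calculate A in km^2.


A = Vp / (1e6 * hr * phi)
A = 1.5213e+09 / (1e6 * 1459.8 * 0.27525)
A = 3.7861 km^2


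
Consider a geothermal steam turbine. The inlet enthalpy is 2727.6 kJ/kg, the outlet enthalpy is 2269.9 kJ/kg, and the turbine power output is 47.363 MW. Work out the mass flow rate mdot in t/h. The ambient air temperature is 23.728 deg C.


mdot = P * 1000 / (h_in - h_out)
mdot = 47.363 * 1000 / (2727.6 - 2269.9)
mdot = 103.4804 kg/s
Convert: 103.4804 kg/s * 3.6 = 372.53 t/h
mdot = 372.53 t/h


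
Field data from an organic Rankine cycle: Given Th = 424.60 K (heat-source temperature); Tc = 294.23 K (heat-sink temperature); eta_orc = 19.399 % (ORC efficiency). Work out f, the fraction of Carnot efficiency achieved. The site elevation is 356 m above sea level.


f = (eta_orc/100) / (1 - Tc/Th)
f = (19.399/100) / (1 - 294.23/424.60)
f = 0.63180


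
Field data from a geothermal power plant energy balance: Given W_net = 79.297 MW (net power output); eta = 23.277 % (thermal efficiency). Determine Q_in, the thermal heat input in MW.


Q_in = W_net / (eta / 100)
Q_in = 79.297 / (23.277 / 100)
Q_in = 340.67 MW


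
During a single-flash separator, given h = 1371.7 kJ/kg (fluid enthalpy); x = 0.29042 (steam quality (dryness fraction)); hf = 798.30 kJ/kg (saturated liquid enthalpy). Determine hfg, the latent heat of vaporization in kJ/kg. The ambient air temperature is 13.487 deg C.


hfg = (h - hf) / x
hfg = (1371.7 - 798.30) / 0.29042
hfg = 1974.4 kJ/kg


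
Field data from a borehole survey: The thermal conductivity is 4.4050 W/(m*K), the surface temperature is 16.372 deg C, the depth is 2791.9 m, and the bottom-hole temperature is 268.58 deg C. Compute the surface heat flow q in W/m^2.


Step 1: grad = (T_d - T_surf)/d * 1000 = (268.58 - 16.372)/2791.9 * 1000 = 90.33561 deg C/km
Step 2: q = k * grad / 1000 = 4.405 * 90.33561 / 1000 = 0.39793 W/m^2
q = 0.39793 W/m^2


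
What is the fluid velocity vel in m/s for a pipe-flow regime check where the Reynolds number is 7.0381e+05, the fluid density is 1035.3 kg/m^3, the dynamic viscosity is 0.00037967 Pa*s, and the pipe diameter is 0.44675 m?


vel = Re * mu / (rho * D)
vel = 7.0381e+05 * 0.00037967 / (1035.3 * 0.44675)
vel = 0.57774 m/s


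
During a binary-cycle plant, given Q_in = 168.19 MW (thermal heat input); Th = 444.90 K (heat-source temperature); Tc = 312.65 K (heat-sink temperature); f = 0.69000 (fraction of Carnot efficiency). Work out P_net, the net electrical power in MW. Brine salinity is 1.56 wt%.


Step 1: eta = (1 - Tc/Th)*f = (1 - 312.65/444.9)*0.69 = 0.2051079
Step 2: P_net = eta * Q_in = 0.2051079 * 168.19 = 34.497 MW
P_net = 34.497 MW


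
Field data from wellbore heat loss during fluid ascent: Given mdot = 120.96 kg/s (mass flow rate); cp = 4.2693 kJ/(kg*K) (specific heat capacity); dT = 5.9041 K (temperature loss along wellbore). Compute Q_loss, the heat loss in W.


Q_loss = mdot * cp * dT
Q_loss = 120.96 * 4.2693 * 5.9041
Q_loss = 3048.963 kW
Convert: 3048.963 kW * 1000.0 = 3.0490e+06 W
Q_loss = 3.0490e+06 W


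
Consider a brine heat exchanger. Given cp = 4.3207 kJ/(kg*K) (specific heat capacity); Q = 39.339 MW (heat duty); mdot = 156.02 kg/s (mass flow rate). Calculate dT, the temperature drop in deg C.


dT = Q * 1000 / (mdot * cp)
dT = 39.339 * 1000 / (156.02 * 4.3207)
dT = 58.35646 K
Convert (temperature difference, 1 K = 1 deg C): 58.35646 K = 58.35646 deg C
dT = 58.356 deg C


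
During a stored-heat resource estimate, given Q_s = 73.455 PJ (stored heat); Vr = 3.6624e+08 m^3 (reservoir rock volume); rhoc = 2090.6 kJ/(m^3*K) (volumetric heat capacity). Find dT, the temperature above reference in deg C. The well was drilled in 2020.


dT = Q_s * 1e12 / (Vr * rhoc)
dT = 73.455 * 1e12 / (3.6624e+08 * 2090.6)
dT = 95.93667 K
Convert (temperature difference, 1 K = 1 deg C): 95.93667 K = 95.93667 deg C
dT = 95.937 deg C


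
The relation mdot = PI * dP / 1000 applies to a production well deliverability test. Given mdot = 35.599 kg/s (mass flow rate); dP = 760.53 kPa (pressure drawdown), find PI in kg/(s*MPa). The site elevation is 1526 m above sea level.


PI = mdot * 1000 / dP
PI = 35.599 * 1000 / 760.53
PI = 46.808 kg/(s*MPa)


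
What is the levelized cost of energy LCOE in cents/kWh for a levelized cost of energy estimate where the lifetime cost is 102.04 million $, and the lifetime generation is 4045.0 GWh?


LCOE = C_tot / E_tot * 100
LCOE = 102.04 / 4045.0 * 100
LCOE = 2.5226 cents/kWh


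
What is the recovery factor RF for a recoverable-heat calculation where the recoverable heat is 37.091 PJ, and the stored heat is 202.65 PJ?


RF = Q_rec / Q_s
RF = 37.091 / 202.65
RF = 0.18303


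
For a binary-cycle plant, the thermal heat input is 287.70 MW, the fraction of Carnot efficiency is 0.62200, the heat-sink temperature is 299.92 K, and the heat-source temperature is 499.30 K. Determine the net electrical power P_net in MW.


Step 1: eta = (1 - Tc/Th)*f = (1 - 299.92/499.3)*0.622 = 0.2483764
Step 2: P_net = eta * Q_in = 0.2483764 * 287.7 = 71.458 MW
P_net = 71.458 MW


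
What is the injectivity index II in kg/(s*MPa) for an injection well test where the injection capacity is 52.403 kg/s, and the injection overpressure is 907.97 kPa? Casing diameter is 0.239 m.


II = mdot * 1000 / dP
II = 52.403 * 1000 / 907.97
II = 57.714 kg/(s*MPa)


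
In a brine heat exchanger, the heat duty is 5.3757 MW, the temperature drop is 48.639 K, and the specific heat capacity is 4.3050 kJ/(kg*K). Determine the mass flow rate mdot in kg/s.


mdot = Q * 1000 / (cp * dT)
mdot = 5.3757 * 1000 / (4.3050 * 48.639)
mdot = 25.673 kg/s


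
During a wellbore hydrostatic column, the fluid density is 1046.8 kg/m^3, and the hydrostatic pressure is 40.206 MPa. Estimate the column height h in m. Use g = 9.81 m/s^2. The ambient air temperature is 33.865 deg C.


h = P * 1e6 / (g * rho)
h = 40.206 * 1e6 / (9.81 * 1046.8)
h = 3915.2 m


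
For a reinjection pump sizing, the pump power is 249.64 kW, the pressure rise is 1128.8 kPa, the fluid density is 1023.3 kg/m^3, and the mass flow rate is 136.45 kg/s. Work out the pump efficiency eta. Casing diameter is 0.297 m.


eta = mdot * dP / (rho * P_pump)
eta = 136.45 * 1128.8 / (1023.3 * 249.64)
eta = 0.60294


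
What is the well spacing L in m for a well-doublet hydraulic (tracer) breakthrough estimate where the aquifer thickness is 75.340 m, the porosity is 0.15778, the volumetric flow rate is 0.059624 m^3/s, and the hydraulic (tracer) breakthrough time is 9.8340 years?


L = sqrt(t_bt*365.25*86400*3*Qv / (pi*hr*phi))
L = sqrt(9.8340*365.25*86400*3*0.059624 / (pi*75.340*0.15778))
L = 1219.2 m


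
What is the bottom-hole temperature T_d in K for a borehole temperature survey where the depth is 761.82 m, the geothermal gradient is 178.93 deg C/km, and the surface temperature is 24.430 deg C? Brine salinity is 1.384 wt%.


T_d = T_surf + grad * d / 1000
T_d = 24.430 + 178.93 * 761.82 / 1000
T_d = 160.7425 deg C
Convert to K: 160.7425 + 273.15 = 433.89 K
T_d = 433.89 K


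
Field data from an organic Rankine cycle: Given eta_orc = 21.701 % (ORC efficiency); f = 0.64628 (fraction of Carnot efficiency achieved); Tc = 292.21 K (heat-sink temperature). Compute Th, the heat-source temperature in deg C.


Th = Tc / (1 - (eta_orc/100)/f)
Th = 292.21 / (1 - (21.701/100)/0.64628)
Th = 439.9317 K
Convert to deg C: 439.9317 - 273.15 = 166.78 deg C
Th = 166.78 deg C


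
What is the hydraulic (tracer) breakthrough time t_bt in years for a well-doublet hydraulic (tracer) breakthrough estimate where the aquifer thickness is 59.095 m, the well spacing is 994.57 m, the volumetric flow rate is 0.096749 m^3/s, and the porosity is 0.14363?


t_bt = pi * hr * phi * L^2 / (3 * Qv) / (365.25*86400)
t_bt = pi * 59.095 * 0.14363 * 994.57^2 / (3 * 0.096749) / (365.25*86400)
t_bt = 2.8797 years


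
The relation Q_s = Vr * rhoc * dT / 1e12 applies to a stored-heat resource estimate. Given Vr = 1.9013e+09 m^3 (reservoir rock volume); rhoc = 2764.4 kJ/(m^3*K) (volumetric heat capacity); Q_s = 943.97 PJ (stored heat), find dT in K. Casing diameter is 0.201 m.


dT = Q_s * 1e12 / (Vr * rhoc)
dT = 943.97 * 1e12 / (1.9013e+09 * 2764.4)
dT = 179.60 K


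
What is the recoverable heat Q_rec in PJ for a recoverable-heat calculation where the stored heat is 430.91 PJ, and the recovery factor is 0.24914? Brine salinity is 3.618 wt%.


Q_rec = Q_s * RF
Q_rec = 430.91 * 0.24914
Q_rec = 107.36 PJ


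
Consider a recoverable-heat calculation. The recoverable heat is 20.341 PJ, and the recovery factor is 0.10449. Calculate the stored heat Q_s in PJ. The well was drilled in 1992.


Q_s = Q_rec / RF
Q_s = 20.341 / 0.10449
Q_s = 194.67 PJ


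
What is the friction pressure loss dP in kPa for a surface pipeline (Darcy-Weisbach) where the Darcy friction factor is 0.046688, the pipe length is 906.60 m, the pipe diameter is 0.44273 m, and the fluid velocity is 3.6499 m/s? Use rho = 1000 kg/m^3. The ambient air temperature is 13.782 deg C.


dP = f * (L/D) * (rho*vel^2/2) / 1000
dP = 0.046688 * (906.60/0.44273) * (1000*3.6499^2/2) / 1000
dP = 636.82 kPa


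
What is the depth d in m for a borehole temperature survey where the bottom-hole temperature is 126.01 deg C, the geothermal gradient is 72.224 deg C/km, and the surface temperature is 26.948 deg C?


d = (T_d - T_surf) / grad * 1000
d = (126.01 - 26.948) / 72.224 * 1000
d = 1371.6 m


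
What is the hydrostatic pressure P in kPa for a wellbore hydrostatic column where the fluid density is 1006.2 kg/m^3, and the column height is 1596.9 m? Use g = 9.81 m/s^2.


P = rho * g * h / 1e6
P = 1006.2 * 9.81 * 1596.9 / 1e6
P = 15.76272 MPa
Convert: 15.76272 MPa * 1000.0 = 15763 kPa
P = 15763 kPa


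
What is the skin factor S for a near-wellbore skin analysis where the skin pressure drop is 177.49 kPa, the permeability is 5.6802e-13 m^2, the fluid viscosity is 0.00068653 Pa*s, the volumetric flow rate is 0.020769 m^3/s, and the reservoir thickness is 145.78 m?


S = dP_s * 1000 * 2*pi*k*hr / (q*mu)
S = 177.49 * 1000 * 2*pi*5.6802e-13*145.78 / (0.020769*0.00068653)
S = 6.4765


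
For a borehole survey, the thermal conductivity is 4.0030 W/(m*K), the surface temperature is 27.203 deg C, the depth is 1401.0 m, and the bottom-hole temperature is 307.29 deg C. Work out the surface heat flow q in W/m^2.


Step 1: grad = (T_d - T_surf)/d * 1000 = (307.29 - 27.203)/1401.0 * 1000 = 199.9193 deg C/km
Step 2: q = k * grad / 1000 = 4.003 * 199.9193 / 1000 = 0.80028 W/m^2
q = 0.80028 W/m^2


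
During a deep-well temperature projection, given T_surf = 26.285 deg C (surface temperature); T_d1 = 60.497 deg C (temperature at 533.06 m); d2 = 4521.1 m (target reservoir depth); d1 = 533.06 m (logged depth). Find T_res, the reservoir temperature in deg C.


Step 1: grad = (T_d1 - T_surf)/d1 * 1000 = (60.497 - 26.285)/533.06 * 1000 = 64.18039 deg C/km
Step 2: T_res = T_surf + grad*d2/1000 = 26.285 + 64.18039*4521.1/1000 = 316.45 deg C
T_res = 316.45 deg C


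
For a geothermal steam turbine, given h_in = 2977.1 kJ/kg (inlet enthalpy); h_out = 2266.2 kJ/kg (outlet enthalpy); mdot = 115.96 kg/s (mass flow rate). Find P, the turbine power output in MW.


P = mdot * (h_in - h_out) / 1000
P = 115.96 * (2977.1 - 2266.2) / 1000
P = 82.436 MW


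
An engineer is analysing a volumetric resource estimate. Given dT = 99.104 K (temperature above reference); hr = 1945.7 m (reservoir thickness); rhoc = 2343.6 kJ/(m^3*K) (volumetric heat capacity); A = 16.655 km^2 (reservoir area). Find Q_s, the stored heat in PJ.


Step 1: Vr = A*1e6*hr = 16.655*1e6*1945.7 = 3.240563e+10 m^3
Step 2: Q_s = Vr*rhoc*dT/1e12 = 3.240563e+10*2343.6*99.104/1e12 = 7526.5 PJ
Q_s = 7526.5 PJ


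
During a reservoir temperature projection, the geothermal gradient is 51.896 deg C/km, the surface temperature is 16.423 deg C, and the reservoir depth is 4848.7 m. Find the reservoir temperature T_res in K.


T_res = T_surf + grad * d / 1000
T_res = 16.423 + 51.896 * 4848.7 / 1000
T_res = 268.0511 deg C
Convert to K: 268.0511 + 273.15 = 541.20 K
T_res = 541.20 K


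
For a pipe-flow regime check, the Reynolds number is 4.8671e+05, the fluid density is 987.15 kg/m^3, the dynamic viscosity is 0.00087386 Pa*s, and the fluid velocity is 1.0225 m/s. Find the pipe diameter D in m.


D = Re * mu / (rho * vel)
D = 4.8671e+05 * 0.00087386 / (987.15 * 1.0225)
D = 0.42137 m


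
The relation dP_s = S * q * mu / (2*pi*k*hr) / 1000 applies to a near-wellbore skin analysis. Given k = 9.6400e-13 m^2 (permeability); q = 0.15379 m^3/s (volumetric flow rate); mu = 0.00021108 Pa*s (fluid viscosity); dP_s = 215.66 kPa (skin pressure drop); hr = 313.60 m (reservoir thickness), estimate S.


S = dP_s * 1000 * 2*pi*k*hr / (q*mu)
S = 215.66 * 1000 * 2*pi*9.6400e-13*313.60 / (0.15379*0.00021108)
S = 12.619


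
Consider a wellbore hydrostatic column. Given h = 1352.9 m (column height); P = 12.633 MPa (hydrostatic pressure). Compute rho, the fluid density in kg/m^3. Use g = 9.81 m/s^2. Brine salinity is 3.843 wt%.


rho = P * 1e6 / (g * h)
rho = 12.633 * 1e6 / (9.81 * 1352.9)
rho = 951.86 kg/m^3


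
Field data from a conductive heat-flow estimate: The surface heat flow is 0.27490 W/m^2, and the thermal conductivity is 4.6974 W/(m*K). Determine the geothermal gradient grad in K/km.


grad = q * 1000 / k
grad = 0.27490 * 1000 / 4.6974
grad = 58.52174 deg C/km
Convert: 58.52174 deg C/km * 1.0 = 58.522 K/km
grad = 58.522 K/km


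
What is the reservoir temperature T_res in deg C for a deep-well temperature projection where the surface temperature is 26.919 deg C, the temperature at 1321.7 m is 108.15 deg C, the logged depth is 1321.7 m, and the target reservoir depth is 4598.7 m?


Step 1: grad = (T_d1 - T_surf)/d1 * 1000 = (108.15 - 26.919)/1321.7 * 1000 = 61.45948 deg C/km
Step 2: T_res = T_surf + grad*d2/1000 = 26.919 + 61.45948*4598.7/1000 = 309.55 deg C
T_res = 309.55 deg C


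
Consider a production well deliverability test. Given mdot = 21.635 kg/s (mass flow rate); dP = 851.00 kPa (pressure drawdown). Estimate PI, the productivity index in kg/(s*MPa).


PI = mdot * 1000 / dP
PI = 21.635 * 1000 / 851.00
PI = 25.423 kg/(s*MPa)


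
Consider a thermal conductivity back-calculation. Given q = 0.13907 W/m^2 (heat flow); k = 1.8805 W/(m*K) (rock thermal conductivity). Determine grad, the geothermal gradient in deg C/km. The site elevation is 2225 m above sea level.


grad = q / k * 1000
grad = 0.13907 / 1.8805 * 1000
grad = 73.954 deg C/km


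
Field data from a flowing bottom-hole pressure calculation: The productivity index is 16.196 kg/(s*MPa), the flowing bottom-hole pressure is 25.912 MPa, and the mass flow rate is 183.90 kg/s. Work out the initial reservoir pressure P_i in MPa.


P_i = P_wf + mdot / PI
P_i = 25.912 + 183.90 / 16.196
P_i = 37.267 MPa


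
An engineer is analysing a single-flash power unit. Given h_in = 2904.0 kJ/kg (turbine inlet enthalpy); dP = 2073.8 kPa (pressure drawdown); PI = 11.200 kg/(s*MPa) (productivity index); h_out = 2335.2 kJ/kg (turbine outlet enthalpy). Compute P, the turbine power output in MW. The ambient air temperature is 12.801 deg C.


Step 1: mdot = PI * dP / 1000 = 11.2 * 2073.8 / 1000 = 23.22656 kg/s
Step 2: P = mdot*(h_in - h_out)/1000 = 23.22656*(2904.0 - 2335.2)/1000 = 13.211 MW
P = 13.211 MW


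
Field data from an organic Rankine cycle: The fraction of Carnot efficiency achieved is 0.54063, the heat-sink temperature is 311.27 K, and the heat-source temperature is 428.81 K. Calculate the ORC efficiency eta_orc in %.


eta_orc = (1 - Tc/Th) * f * 100
eta_orc = (1 - 311.27/428.81) * 0.54063 * 100
eta_orc = 14.819 %


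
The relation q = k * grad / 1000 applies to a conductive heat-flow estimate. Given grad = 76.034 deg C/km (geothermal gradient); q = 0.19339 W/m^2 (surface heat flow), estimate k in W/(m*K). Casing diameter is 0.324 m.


k = q * 1000 / grad
k = 0.19339 * 1000 / 76.034
k = 2.5435 W/(m*K)
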